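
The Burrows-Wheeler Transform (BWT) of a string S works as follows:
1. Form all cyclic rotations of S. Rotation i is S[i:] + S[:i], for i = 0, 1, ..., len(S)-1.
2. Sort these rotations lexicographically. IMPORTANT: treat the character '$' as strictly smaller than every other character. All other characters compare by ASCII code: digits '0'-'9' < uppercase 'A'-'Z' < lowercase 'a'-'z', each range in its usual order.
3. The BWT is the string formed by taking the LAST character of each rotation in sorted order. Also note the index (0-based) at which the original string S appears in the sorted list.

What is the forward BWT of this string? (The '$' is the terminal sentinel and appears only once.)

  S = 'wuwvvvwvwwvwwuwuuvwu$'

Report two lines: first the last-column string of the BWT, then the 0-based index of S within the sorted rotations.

All 21 rotations (rotation i = S[i:]+S[:i]):
  rot[0] = wuwvvvwvwwvwwuwuuvwu$
  rot[1] = uwvvvwvwwvwwuwuuvwu$w
  rot[2] = wvvvwvwwvwwuwuuvwu$wu
  rot[3] = vvvwvwwvwwuwuuvwu$wuw
  rot[4] = vvwvwwvwwuwuuvwu$wuwv
  rot[5] = vwvwwvwwuwuuvwu$wuwvv
  rot[6] = wvwwvwwuwuuvwu$wuwvvv
  rot[7] = vwwvwwuwuuvwu$wuwvvvw
  rot[8] = wwvwwuwuuvwu$wuwvvvwv
  rot[9] = wvwwuwuuvwu$wuwvvvwvw
  rot[10] = vwwuwuuvwu$wuwvvvwvww
  rot[11] = wwuwuuvwu$wuwvvvwvwwv
  rot[12] = wuwuuvwu$wuwvvvwvwwvw
  rot[13] = uwuuvwu$wuwvvvwvwwvww
  rot[14] = wuuvwu$wuwvvvwvwwvwwu
  rot[15] = uuvwu$wuwvvvwvwwvwwuw
  rot[16] = uvwu$wuwvvvwvwwvwwuwu
  rot[17] = vwu$wuwvvvwvwwvwwuwuu
  rot[18] = wu$wuwvvvwvwwvwwuwuuv
  rot[19] = u$wuwvvvwvwwvwwuwuuvw
  rot[20] = $wuwvvvwvwwvwwuwuuvwu
Sorted (with $ < everything):
  sorted[0] = $wuwvvvwvwwvwwuwuuvwu  (last char: 'u')
  sorted[1] = u$wuwvvvwvwwvwwuwuuvw  (last char: 'w')
  sorted[2] = uuvwu$wuwvvvwvwwvwwuw  (last char: 'w')
  sorted[3] = uvwu$wuwvvvwvwwvwwuwu  (last char: 'u')
  sorted[4] = uwuuvwu$wuwvvvwvwwvww  (last char: 'w')
  sorted[5] = uwvvvwvwwvwwuwuuvwu$w  (last char: 'w')
  sorted[6] = vvvwvwwvwwuwuuvwu$wuw  (last char: 'w')
  sorted[7] = vvwvwwvwwuwuuvwu$wuwv  (last char: 'v')
  sorted[8] = vwu$wuwvvvwvwwvwwuwuu  (last char: 'u')
  sorted[9] = vwvwwvwwuwuuvwu$wuwvv  (last char: 'v')
  sorted[10] = vwwuwuuvwu$wuwvvvwvww  (last char: 'w')
  sorted[11] = vwwvwwuwuuvwu$wuwvvvw  (last char: 'w')
  sorted[12] = wu$wuwvvvwvwwvwwuwuuv  (last char: 'v')
  sorted[13] = wuuvwu$wuwvvvwvwwvwwu  (last char: 'u')
  sorted[14] = wuwuuvwu$wuwvvvwvwwvw  (last char: 'w')
  sorted[15] = wuwvvvwvwwvwwuwuuvwu$  (last char: '$')
  sorted[16] = wvvvwvwwvwwuwuuvwu$wu  (last char: 'u')
  sorted[17] = wvwwuwuuvwu$wuwvvvwvw  (last char: 'w')
  sorted[18] = wvwwvwwuwuuvwu$wuwvvv  (last char: 'v')
  sorted[19] = wwuwuuvwu$wuwvvvwvwwv  (last char: 'v')
  sorted[20] = wwvwwuwuuvwu$wuwvvvwv  (last char: 'v')
Last column: uwwuwwwvuvwwvuw$uwvvv
Original string S is at sorted index 15

Answer: uwwuwwwvuvwwvuw$uwvvv
15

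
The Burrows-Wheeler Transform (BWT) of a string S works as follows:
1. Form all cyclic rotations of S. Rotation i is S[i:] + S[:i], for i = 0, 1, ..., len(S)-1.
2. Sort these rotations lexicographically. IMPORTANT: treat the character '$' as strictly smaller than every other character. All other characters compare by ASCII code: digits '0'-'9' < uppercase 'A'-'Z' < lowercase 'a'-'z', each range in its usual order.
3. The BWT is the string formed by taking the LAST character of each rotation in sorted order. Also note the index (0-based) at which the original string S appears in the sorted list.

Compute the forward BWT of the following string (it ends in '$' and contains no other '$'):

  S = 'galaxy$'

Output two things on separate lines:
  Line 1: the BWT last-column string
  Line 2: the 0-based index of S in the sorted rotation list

Answer: ygl$aax
3

Derivation:
All 7 rotations (rotation i = S[i:]+S[:i]):
  rot[0] = galaxy$
  rot[1] = alaxy$g
  rot[2] = laxy$ga
  rot[3] = axy$gal
  rot[4] = xy$gala
  rot[5] = y$galax
  rot[6] = $galaxy
Sorted (with $ < everything):
  sorted[0] = $galaxy  (last char: 'y')
  sorted[1] = alaxy$g  (last char: 'g')
  sorted[2] = axy$gal  (last char: 'l')
  sorted[3] = galaxy$  (last char: '$')
  sorted[4] = laxy$ga  (last char: 'a')
  sorted[5] = xy$gala  (last char: 'a')
  sorted[6] = y$galax  (last char: 'x')
Last column: ygl$aax
Original string S is at sorted index 3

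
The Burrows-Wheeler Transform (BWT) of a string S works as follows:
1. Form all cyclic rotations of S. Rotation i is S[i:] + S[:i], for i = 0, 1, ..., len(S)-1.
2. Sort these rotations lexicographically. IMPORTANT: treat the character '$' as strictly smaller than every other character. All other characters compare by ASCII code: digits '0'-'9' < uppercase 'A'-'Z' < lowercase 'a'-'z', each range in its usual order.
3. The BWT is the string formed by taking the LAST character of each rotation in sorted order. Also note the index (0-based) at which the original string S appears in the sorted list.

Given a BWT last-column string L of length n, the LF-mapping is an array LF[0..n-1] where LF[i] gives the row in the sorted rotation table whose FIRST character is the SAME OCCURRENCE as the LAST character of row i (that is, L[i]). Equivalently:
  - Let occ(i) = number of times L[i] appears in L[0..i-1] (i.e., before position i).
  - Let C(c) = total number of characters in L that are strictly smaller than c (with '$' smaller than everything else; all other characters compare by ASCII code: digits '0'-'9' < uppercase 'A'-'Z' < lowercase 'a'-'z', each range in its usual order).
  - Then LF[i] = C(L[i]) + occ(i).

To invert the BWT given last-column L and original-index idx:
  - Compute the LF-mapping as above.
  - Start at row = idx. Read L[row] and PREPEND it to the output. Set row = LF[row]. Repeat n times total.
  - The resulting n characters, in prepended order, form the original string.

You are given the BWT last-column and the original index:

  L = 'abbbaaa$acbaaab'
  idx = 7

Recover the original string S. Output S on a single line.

Answer: abbaaabaaabcba$

Derivation:
LF mapping: 1 9 10 11 2 3 4 0 5 14 12 6 7 8 13
Walk LF starting at row 7, prepending L[row]:
  step 1: row=7, L[7]='$', prepend. Next row=LF[7]=0
  step 2: row=0, L[0]='a', prepend. Next row=LF[0]=1
  step 3: row=1, L[1]='b', prepend. Next row=LF[1]=9
  step 4: row=9, L[9]='c', prepend. Next row=LF[9]=14
  step 5: row=14, L[14]='b', prepend. Next row=LF[14]=13
  step 6: row=13, L[13]='a', prepend. Next row=LF[13]=8
  step 7: row=8, L[8]='a', prepend. Next row=LF[8]=5
  step 8: row=5, L[5]='a', prepend. Next row=LF[5]=3
  step 9: row=3, L[3]='b', prepend. Next row=LF[3]=11
  step 10: row=11, L[11]='a', prepend. Next row=LF[11]=6
  step 11: row=6, L[6]='a', prepend. Next row=LF[6]=4
  step 12: row=4, L[4]='a', prepend. Next row=LF[4]=2
  step 13: row=2, L[2]='b', prepend. Next row=LF[2]=10
  step 14: row=10, L[10]='b', prepend. Next row=LF[10]=12
  step 15: row=12, L[12]='a', prepend. Next row=LF[12]=7
Reversed output: abbaaabaaabcba$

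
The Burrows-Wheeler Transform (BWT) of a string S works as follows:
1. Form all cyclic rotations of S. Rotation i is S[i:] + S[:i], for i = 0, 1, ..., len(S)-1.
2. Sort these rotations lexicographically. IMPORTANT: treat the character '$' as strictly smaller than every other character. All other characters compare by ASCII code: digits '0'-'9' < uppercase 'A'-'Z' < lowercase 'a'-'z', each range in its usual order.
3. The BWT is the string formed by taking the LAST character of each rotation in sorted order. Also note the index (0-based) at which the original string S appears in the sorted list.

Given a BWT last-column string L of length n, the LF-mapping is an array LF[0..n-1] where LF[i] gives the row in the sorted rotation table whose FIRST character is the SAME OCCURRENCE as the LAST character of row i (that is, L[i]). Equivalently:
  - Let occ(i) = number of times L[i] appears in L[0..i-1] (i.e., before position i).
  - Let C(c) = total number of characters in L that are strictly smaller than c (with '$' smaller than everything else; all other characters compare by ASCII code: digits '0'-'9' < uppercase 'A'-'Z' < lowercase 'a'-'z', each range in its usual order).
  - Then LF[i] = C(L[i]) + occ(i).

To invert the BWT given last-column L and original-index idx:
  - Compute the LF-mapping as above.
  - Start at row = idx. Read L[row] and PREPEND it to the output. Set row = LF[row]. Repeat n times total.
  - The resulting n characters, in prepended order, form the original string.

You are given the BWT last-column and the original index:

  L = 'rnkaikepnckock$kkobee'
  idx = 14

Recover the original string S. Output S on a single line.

LF mapping: 20 15 9 1 8 10 5 19 16 3 11 17 4 12 0 13 14 18 2 6 7
Walk LF starting at row 14, prepending L[row]:
  step 1: row=14, L[14]='$', prepend. Next row=LF[14]=0
  step 2: row=0, L[0]='r', prepend. Next row=LF[0]=20
  step 3: row=20, L[20]='e', prepend. Next row=LF[20]=7
  step 4: row=7, L[7]='p', prepend. Next row=LF[7]=19
  step 5: row=19, L[19]='e', prepend. Next row=LF[19]=6
  step 6: row=6, L[6]='e', prepend. Next row=LF[6]=5
  step 7: row=5, L[5]='k', prepend. Next row=LF[5]=10
  step 8: row=10, L[10]='k', prepend. Next row=LF[10]=11
  step 9: row=11, L[11]='o', prepend. Next row=LF[11]=17
  step 10: row=17, L[17]='o', prepend. Next row=LF[17]=18
  step 11: row=18, L[18]='b', prepend. Next row=LF[18]=2
  step 12: row=2, L[2]='k', prepend. Next row=LF[2]=9
  step 13: row=9, L[9]='c', prepend. Next row=LF[9]=3
  step 14: row=3, L[3]='a', prepend. Next row=LF[3]=1
  step 15: row=1, L[1]='n', prepend. Next row=LF[1]=15
  step 16: row=15, L[15]='k', prepend. Next row=LF[15]=13
  step 17: row=13, L[13]='k', prepend. Next row=LF[13]=12
  step 18: row=12, L[12]='c', prepend. Next row=LF[12]=4
  step 19: row=4, L[4]='i', prepend. Next row=LF[4]=8
  step 20: row=8, L[8]='n', prepend. Next row=LF[8]=16
  step 21: row=16, L[16]='k', prepend. Next row=LF[16]=14
Reversed output: knickknackbookkeeper$

Answer: knickknackbookkeeper$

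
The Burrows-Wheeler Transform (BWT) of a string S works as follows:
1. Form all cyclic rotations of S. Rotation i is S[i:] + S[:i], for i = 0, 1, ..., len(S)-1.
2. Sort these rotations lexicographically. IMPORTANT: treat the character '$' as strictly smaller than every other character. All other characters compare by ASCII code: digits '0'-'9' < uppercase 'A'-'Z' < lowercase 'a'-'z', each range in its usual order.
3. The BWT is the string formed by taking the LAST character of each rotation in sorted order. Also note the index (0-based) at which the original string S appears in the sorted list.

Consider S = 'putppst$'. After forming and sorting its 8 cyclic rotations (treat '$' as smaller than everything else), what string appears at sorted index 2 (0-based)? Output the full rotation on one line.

Answer: pst$putp

Derivation:
All 8 rotations (rotation i = S[i:]+S[:i]):
  rot[0] = putppst$
  rot[1] = utppst$p
  rot[2] = tppst$pu
  rot[3] = ppst$put
  rot[4] = pst$putp
  rot[5] = st$putpp
  rot[6] = t$putpps
  rot[7] = $putppst
Sorted (with $ < everything):
  sorted[0] = $putppst
  sorted[1] = ppst$put
  sorted[2] = pst$putp
  sorted[3] = putppst$
  sorted[4] = st$putpp
  sorted[5] = t$putpps
  sorted[6] = tppst$pu
  sorted[7] = utppst$p
sorted[2] = pst$putp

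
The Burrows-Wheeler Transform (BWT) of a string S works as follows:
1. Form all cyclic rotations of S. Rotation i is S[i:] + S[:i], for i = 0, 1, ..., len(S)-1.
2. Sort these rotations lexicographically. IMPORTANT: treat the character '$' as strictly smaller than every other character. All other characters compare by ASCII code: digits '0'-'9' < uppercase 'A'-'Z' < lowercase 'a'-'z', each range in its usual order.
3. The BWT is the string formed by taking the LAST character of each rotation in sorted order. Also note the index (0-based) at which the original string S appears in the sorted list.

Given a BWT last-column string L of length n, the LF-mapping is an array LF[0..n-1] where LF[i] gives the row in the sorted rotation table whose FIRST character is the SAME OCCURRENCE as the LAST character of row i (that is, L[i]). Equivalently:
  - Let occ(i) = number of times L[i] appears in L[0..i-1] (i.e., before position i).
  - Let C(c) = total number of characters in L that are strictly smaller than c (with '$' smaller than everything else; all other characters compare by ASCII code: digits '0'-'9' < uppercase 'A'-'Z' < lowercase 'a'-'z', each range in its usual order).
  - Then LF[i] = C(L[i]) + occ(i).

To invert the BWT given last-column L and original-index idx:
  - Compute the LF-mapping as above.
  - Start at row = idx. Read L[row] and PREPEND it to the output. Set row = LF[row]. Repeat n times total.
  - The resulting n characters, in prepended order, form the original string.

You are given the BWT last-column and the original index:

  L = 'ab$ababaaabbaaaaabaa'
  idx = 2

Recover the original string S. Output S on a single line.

LF mapping: 1 14 0 2 15 3 16 4 5 6 17 18 7 8 9 10 11 19 12 13
Walk LF starting at row 2, prepending L[row]:
  step 1: row=2, L[2]='$', prepend. Next row=LF[2]=0
  step 2: row=0, L[0]='a', prepend. Next row=LF[0]=1
  step 3: row=1, L[1]='b', prepend. Next row=LF[1]=14
  step 4: row=14, L[14]='a', prepend. Next row=LF[14]=9
  step 5: row=9, L[9]='a', prepend. Next row=LF[9]=6
  step 6: row=6, L[6]='b', prepend. Next row=LF[6]=16
  step 7: row=16, L[16]='a', prepend. Next row=LF[16]=11
  step 8: row=11, L[11]='b', prepend. Next row=LF[11]=18
  step 9: row=18, L[18]='a', prepend. Next row=LF[18]=12
  step 10: row=12, L[12]='a', prepend. Next row=LF[12]=7
  step 11: row=7, L[7]='a', prepend. Next row=LF[7]=4
  step 12: row=4, L[4]='b', prepend. Next row=LF[4]=15
  step 13: row=15, L[15]='a', prepend. Next row=LF[15]=10
  step 14: row=10, L[10]='b', prepend. Next row=LF[10]=17
  step 15: row=17, L[17]='b', prepend. Next row=LF[17]=19
  step 16: row=19, L[19]='a', prepend. Next row=LF[19]=13
  step 17: row=13, L[13]='a', prepend. Next row=LF[13]=8
  step 18: row=8, L[8]='a', prepend. Next row=LF[8]=5
  step 19: row=5, L[5]='a', prepend. Next row=LF[5]=3
  step 20: row=3, L[3]='a', prepend. Next row=LF[3]=2
Reversed output: aaaaabbabaaababaaba$

Answer: aaaaabbabaaababaaba$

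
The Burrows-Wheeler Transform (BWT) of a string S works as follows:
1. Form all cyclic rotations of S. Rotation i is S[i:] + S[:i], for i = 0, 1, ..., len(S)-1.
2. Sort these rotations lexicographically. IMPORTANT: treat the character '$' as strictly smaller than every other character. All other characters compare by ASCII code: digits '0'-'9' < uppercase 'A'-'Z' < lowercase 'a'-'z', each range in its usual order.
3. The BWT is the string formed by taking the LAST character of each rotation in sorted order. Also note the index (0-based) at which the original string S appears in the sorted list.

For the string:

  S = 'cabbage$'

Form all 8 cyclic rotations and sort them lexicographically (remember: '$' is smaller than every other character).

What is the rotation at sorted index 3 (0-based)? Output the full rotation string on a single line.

All 8 rotations (rotation i = S[i:]+S[:i]):
  rot[0] = cabbage$
  rot[1] = abbage$c
  rot[2] = bbage$ca
  rot[3] = bage$cab
  rot[4] = age$cabb
  rot[5] = ge$cabba
  rot[6] = e$cabbag
  rot[7] = $cabbage
Sorted (with $ < everything):
  sorted[0] = $cabbage
  sorted[1] = abbage$c
  sorted[2] = age$cabb
  sorted[3] = bage$cab
  sorted[4] = bbage$ca
  sorted[5] = cabbage$
  sorted[6] = e$cabbag
  sorted[7] = ge$cabba
sorted[3] = bage$cab

Answer: bage$cab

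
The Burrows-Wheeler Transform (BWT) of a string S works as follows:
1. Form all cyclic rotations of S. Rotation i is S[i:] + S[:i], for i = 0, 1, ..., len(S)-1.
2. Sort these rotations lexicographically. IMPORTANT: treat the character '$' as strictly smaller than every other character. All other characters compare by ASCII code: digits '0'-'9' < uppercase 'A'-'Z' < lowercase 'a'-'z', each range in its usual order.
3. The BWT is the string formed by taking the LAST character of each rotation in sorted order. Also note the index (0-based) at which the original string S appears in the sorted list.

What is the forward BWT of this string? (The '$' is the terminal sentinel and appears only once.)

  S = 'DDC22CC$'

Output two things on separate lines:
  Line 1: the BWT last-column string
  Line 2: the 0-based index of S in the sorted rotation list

Answer: CC2CD2D$
7

Derivation:
All 8 rotations (rotation i = S[i:]+S[:i]):
  rot[0] = DDC22CC$
  rot[1] = DC22CC$D
  rot[2] = C22CC$DD
  rot[3] = 22CC$DDC
  rot[4] = 2CC$DDC2
  rot[5] = CC$DDC22
  rot[6] = C$DDC22C
  rot[7] = $DDC22CC
Sorted (with $ < everything):
  sorted[0] = $DDC22CC  (last char: 'C')
  sorted[1] = 22CC$DDC  (last char: 'C')
  sorted[2] = 2CC$DDC2  (last char: '2')
  sorted[3] = C$DDC22C  (last char: 'C')
  sorted[4] = C22CC$DD  (last char: 'D')
  sorted[5] = CC$DDC22  (last char: '2')
  sorted[6] = DC22CC$D  (last char: 'D')
  sorted[7] = DDC22CC$  (last char: '$')
Last column: CC2CD2D$
Original string S is at sorted index 7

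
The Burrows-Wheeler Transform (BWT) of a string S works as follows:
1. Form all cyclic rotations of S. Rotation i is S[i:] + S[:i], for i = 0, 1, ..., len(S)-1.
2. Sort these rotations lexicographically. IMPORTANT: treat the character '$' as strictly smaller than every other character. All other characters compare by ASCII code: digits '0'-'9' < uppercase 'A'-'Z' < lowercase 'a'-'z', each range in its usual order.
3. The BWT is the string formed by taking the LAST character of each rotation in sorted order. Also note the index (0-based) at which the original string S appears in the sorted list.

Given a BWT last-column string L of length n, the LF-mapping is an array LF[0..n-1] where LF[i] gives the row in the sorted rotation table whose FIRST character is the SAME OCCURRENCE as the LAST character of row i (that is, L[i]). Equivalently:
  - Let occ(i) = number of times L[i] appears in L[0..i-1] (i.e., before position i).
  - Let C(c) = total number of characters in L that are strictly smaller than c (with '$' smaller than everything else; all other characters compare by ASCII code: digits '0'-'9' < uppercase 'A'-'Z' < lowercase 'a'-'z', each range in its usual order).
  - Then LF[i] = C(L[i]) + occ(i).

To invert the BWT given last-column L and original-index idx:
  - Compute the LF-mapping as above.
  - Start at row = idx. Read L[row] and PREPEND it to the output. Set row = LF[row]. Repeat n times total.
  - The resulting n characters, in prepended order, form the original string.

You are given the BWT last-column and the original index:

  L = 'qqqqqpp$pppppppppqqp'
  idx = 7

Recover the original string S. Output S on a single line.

Answer: ppqqqppqpppqpppqppq$

Derivation:
LF mapping: 13 14 15 16 17 1 2 0 3 4 5 6 7 8 9 10 11 18 19 12
Walk LF starting at row 7, prepending L[row]:
  step 1: row=7, L[7]='$', prepend. Next row=LF[7]=0
  step 2: row=0, L[0]='q', prepend. Next row=LF[0]=13
  step 3: row=13, L[13]='p', prepend. Next row=LF[13]=8
  step 4: row=8, L[8]='p', prepend. Next row=LF[8]=3
  step 5: row=3, L[3]='q', prepend. Next row=LF[3]=16
  step 6: row=16, L[16]='p', prepend. Next row=LF[16]=11
  step 7: row=11, L[11]='p', prepend. Next row=LF[11]=6
  step 8: row=6, L[6]='p', prepend. Next row=LF[6]=2
  step 9: row=2, L[2]='q', prepend. Next row=LF[2]=15
  step 10: row=15, L[15]='p', prepend. Next row=LF[15]=10
  step 11: row=10, L[10]='p', prepend. Next row=LF[10]=5
  step 12: row=5, L[5]='p', prepend. Next row=LF[5]=1
  step 13: row=1, L[1]='q', prepend. Next row=LF[1]=14
  step 14: row=14, L[14]='p', prepend. Next row=LF[14]=9
  step 15: row=9, L[9]='p', prepend. Next row=LF[9]=4
  step 16: row=4, L[4]='q', prepend. Next row=LF[4]=17
  step 17: row=17, L[17]='q', prepend. Next row=LF[17]=18
  step 18: row=18, L[18]='q', prepend. Next row=LF[18]=19
  step 19: row=19, L[19]='p', prepend. Next row=LF[19]=12
  step 20: row=12, L[12]='p', prepend. Next row=LF[12]=7
Reversed output: ppqqqppqpppqpppqppq$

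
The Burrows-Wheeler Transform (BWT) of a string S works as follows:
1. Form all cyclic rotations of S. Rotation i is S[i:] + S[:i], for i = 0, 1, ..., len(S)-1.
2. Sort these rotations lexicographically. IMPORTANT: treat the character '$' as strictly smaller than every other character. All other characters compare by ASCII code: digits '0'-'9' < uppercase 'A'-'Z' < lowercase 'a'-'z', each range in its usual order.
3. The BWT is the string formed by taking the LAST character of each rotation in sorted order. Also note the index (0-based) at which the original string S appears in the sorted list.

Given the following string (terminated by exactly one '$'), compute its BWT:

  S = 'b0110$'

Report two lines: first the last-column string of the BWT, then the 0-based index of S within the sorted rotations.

All 6 rotations (rotation i = S[i:]+S[:i]):
  rot[0] = b0110$
  rot[1] = 0110$b
  rot[2] = 110$b0
  rot[3] = 10$b01
  rot[4] = 0$b011
  rot[5] = $b0110
Sorted (with $ < everything):
  sorted[0] = $b0110  (last char: '0')
  sorted[1] = 0$b011  (last char: '1')
  sorted[2] = 0110$b  (last char: 'b')
  sorted[3] = 10$b01  (last char: '1')
  sorted[4] = 110$b0  (last char: '0')
  sorted[5] = b0110$  (last char: '$')
Last column: 01b10$
Original string S is at sorted index 5

Answer: 01b10$
5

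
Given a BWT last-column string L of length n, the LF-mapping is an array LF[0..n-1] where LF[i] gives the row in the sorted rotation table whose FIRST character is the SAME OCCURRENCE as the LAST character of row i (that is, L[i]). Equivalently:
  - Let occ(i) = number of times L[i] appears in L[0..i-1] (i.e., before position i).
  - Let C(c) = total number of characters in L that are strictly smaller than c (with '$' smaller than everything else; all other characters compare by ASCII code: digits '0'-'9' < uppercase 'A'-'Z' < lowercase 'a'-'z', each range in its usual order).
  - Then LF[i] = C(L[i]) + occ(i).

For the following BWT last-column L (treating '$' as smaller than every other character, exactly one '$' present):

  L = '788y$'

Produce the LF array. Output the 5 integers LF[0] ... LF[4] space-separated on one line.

Char counts: '$':1, '7':1, '8':2, 'y':1
C (first-col start): C('$')=0, C('7')=1, C('8')=2, C('y')=4
L[0]='7': occ=0, LF[0]=C('7')+0=1+0=1
L[1]='8': occ=0, LF[1]=C('8')+0=2+0=2
L[2]='8': occ=1, LF[2]=C('8')+1=2+1=3
L[3]='y': occ=0, LF[3]=C('y')+0=4+0=4
L[4]='$': occ=0, LF[4]=C('$')+0=0+0=0

Answer: 1 2 3 4 0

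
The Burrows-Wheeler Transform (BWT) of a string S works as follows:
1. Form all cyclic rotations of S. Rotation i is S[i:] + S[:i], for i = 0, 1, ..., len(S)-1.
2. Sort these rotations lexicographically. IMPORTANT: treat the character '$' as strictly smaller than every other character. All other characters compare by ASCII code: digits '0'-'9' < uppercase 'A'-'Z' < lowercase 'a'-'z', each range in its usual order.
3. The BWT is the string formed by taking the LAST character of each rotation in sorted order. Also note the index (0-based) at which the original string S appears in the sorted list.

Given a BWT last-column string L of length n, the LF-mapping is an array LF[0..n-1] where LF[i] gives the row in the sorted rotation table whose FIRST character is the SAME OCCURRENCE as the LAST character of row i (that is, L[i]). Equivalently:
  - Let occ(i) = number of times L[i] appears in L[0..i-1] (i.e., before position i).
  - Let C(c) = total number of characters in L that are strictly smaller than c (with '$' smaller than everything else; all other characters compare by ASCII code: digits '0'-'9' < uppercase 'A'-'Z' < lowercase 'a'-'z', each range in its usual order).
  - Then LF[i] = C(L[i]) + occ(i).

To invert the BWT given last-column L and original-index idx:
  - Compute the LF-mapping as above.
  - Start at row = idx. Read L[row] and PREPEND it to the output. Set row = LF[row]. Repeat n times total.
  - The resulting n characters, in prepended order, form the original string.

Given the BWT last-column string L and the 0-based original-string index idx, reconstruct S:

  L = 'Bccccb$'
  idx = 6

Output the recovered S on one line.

Answer: ccbccB$

Derivation:
LF mapping: 1 3 4 5 6 2 0
Walk LF starting at row 6, prepending L[row]:
  step 1: row=6, L[6]='$', prepend. Next row=LF[6]=0
  step 2: row=0, L[0]='B', prepend. Next row=LF[0]=1
  step 3: row=1, L[1]='c', prepend. Next row=LF[1]=3
  step 4: row=3, L[3]='c', prepend. Next row=LF[3]=5
  step 5: row=5, L[5]='b', prepend. Next row=LF[5]=2
  step 6: row=2, L[2]='c', prepend. Next row=LF[2]=4
  step 7: row=4, L[4]='c', prepend. Next row=LF[4]=6
Reversed output: ccbccB$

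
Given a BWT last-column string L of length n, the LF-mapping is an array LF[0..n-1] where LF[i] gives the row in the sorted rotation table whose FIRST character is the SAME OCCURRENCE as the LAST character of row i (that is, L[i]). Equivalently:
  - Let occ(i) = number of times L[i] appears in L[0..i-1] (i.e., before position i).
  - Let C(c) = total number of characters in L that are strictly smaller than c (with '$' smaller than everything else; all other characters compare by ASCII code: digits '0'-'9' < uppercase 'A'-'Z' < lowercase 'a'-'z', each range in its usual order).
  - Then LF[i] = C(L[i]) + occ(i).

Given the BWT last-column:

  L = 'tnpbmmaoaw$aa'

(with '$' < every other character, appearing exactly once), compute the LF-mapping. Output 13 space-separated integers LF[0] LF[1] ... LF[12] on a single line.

Char counts: '$':1, 'a':4, 'b':1, 'm':2, 'n':1, 'o':1, 'p':1, 't':1, 'w':1
C (first-col start): C('$')=0, C('a')=1, C('b')=5, C('m')=6, C('n')=8, C('o')=9, C('p')=10, C('t')=11, C('w')=12
L[0]='t': occ=0, LF[0]=C('t')+0=11+0=11
L[1]='n': occ=0, LF[1]=C('n')+0=8+0=8
L[2]='p': occ=0, LF[2]=C('p')+0=10+0=10
L[3]='b': occ=0, LF[3]=C('b')+0=5+0=5
L[4]='m': occ=0, LF[4]=C('m')+0=6+0=6
L[5]='m': occ=1, LF[5]=C('m')+1=6+1=7
L[6]='a': occ=0, LF[6]=C('a')+0=1+0=1
L[7]='o': occ=0, LF[7]=C('o')+0=9+0=9
L[8]='a': occ=1, LF[8]=C('a')+1=1+1=2
L[9]='w': occ=0, LF[9]=C('w')+0=12+0=12
L[10]='$': occ=0, LF[10]=C('$')+0=0+0=0
L[11]='a': occ=2, LF[11]=C('a')+2=1+2=3
L[12]='a': occ=3, LF[12]=C('a')+3=1+3=4

Answer: 11 8 10 5 6 7 1 9 2 12 0 3 4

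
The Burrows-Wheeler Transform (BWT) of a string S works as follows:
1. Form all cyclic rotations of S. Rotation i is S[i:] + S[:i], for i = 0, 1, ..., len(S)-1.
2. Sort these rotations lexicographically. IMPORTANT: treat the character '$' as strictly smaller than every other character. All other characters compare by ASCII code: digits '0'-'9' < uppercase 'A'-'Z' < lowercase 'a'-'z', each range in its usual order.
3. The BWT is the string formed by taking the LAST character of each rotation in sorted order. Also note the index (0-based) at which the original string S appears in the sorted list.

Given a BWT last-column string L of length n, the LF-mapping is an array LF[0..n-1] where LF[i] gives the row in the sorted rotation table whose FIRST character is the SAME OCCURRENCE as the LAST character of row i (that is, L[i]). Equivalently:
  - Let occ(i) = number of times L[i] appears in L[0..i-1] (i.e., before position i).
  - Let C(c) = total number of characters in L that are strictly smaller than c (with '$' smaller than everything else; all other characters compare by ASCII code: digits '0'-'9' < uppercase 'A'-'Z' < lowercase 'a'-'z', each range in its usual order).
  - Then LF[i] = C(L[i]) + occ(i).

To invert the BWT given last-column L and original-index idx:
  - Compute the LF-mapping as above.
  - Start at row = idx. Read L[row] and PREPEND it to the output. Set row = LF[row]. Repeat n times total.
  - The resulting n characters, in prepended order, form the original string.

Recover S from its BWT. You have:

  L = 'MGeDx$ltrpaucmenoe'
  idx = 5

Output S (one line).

LF mapping: 3 2 6 1 17 0 9 15 14 13 4 16 5 10 7 11 12 8
Walk LF starting at row 5, prepending L[row]:
  step 1: row=5, L[5]='$', prepend. Next row=LF[5]=0
  step 2: row=0, L[0]='M', prepend. Next row=LF[0]=3
  step 3: row=3, L[3]='D', prepend. Next row=LF[3]=1
  step 4: row=1, L[1]='G', prepend. Next row=LF[1]=2
  step 5: row=2, L[2]='e', prepend. Next row=LF[2]=6
  step 6: row=6, L[6]='l', prepend. Next row=LF[6]=9
  step 7: row=9, L[9]='p', prepend. Next row=LF[9]=13
  step 8: row=13, L[13]='m', prepend. Next row=LF[13]=10
  step 9: row=10, L[10]='a', prepend. Next row=LF[10]=4
  step 10: row=4, L[4]='x', prepend. Next row=LF[4]=17
  step 11: row=17, L[17]='e', prepend. Next row=LF[17]=8
  step 12: row=8, L[8]='r', prepend. Next row=LF[8]=14
  step 13: row=14, L[14]='e', prepend. Next row=LF[14]=7
  step 14: row=7, L[7]='t', prepend. Next row=LF[7]=15
  step 15: row=15, L[15]='n', prepend. Next row=LF[15]=11
  step 16: row=11, L[11]='u', prepend. Next row=LF[11]=16
  step 17: row=16, L[16]='o', prepend. Next row=LF[16]=12
  step 18: row=12, L[12]='c', prepend. Next row=LF[12]=5
Reversed output: counterexampleGDM$

Answer: counterexampleGDM$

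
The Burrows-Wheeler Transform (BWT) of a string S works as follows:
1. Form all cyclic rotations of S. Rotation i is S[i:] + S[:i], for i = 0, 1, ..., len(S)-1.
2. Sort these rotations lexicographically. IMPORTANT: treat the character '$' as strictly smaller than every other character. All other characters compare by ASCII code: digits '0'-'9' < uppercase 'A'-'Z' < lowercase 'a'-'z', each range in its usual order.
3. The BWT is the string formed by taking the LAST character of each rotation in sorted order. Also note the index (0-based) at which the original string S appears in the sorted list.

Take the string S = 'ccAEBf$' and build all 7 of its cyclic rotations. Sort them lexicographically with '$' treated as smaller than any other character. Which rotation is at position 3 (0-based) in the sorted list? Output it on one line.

Answer: EBf$ccA

Derivation:
All 7 rotations (rotation i = S[i:]+S[:i]):
  rot[0] = ccAEBf$
  rot[1] = cAEBf$c
  rot[2] = AEBf$cc
  rot[3] = EBf$ccA
  rot[4] = Bf$ccAE
  rot[5] = f$ccAEB
  rot[6] = $ccAEBf
Sorted (with $ < everything):
  sorted[0] = $ccAEBf
  sorted[1] = AEBf$cc
  sorted[2] = Bf$ccAE
  sorted[3] = EBf$ccA
  sorted[4] = cAEBf$c
  sorted[5] = ccAEBf$
  sorted[6] = f$ccAEB
sorted[3] = EBf$ccA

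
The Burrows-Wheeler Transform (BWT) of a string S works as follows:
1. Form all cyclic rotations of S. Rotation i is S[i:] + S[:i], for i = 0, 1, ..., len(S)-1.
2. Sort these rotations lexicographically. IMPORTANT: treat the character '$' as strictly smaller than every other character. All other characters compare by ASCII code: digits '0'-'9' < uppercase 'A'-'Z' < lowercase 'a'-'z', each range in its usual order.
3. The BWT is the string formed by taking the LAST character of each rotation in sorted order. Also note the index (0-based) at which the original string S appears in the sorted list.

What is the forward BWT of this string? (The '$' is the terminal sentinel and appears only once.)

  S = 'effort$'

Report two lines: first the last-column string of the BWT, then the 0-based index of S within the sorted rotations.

All 7 rotations (rotation i = S[i:]+S[:i]):
  rot[0] = effort$
  rot[1] = ffort$e
  rot[2] = fort$ef
  rot[3] = ort$eff
  rot[4] = rt$effo
  rot[5] = t$effor
  rot[6] = $effort
Sorted (with $ < everything):
  sorted[0] = $effort  (last char: 't')
  sorted[1] = effort$  (last char: '$')
  sorted[2] = ffort$e  (last char: 'e')
  sorted[3] = fort$ef  (last char: 'f')
  sorted[4] = ort$eff  (last char: 'f')
  sorted[5] = rt$effo  (last char: 'o')
  sorted[6] = t$effor  (last char: 'r')
Last column: t$effor
Original string S is at sorted index 1

Answer: t$effor
1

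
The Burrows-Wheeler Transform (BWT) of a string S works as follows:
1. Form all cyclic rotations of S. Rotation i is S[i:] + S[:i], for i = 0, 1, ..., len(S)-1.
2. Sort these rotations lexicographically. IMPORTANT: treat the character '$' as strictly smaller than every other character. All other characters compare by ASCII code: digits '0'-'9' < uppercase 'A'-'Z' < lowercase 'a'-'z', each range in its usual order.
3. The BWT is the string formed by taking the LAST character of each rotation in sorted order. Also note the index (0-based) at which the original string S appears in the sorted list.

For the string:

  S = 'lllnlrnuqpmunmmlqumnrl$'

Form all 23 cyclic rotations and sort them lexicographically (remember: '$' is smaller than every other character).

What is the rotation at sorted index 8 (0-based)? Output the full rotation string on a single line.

Answer: mmlqumnrl$lllnlrnuqpmun

Derivation:
All 23 rotations (rotation i = S[i:]+S[:i]):
  rot[0] = lllnlrnuqpmunmmlqumnrl$
  rot[1] = llnlrnuqpmunmmlqumnrl$l
  rot[2] = lnlrnuqpmunmmlqumnrl$ll
  rot[3] = nlrnuqpmunmmlqumnrl$lll
  rot[4] = lrnuqpmunmmlqumnrl$llln
  rot[5] = rnuqpmunmmlqumnrl$lllnl
  rot[6] = nuqpmunmmlqumnrl$lllnlr
  rot[7] = uqpmunmmlqumnrl$lllnlrn
  rot[8] = qpmunmmlqumnrl$lllnlrnu
  rot[9] = pmunmmlqumnrl$lllnlrnuq
  rot[10] = munmmlqumnrl$lllnlrnuqp
  rot[11] = unmmlqumnrl$lllnlrnuqpm
  rot[12] = nmmlqumnrl$lllnlrnuqpmu
  rot[13] = mmlqumnrl$lllnlrnuqpmun
  rot[14] = mlqumnrl$lllnlrnuqpmunm
  rot[15] = lqumnrl$lllnlrnuqpmunmm
  rot[16] = qumnrl$lllnlrnuqpmunmml
  rot[17] = umnrl$lllnlrnuqpmunmmlq
  rot[18] = mnrl$lllnlrnuqpmunmmlqu
  rot[19] = nrl$lllnlrnuqpmunmmlqum
  rot[20] = rl$lllnlrnuqpmunmmlqumn
  rot[21] = l$lllnlrnuqpmunmmlqumnr
  rot[22] = $lllnlrnuqpmunmmlqumnrl
Sorted (with $ < everything):
  sorted[0] = $lllnlrnuqpmunmmlqumnrl
  sorted[1] = l$lllnlrnuqpmunmmlqumnr
  sorted[2] = lllnlrnuqpmunmmlqumnrl$
  sorted[3] = llnlrnuqpmunmmlqumnrl$l
  sorted[4] = lnlrnuqpmunmmlqumnrl$ll
  sorted[5] = lqumnrl$lllnlrnuqpmunmm
  sorted[6] = lrnuqpmunmmlqumnrl$llln
  sorted[7] = mlqumnrl$lllnlrnuqpmunm
  sorted[8] = mmlqumnrl$lllnlrnuqpmun
  sorted[9] = mnrl$lllnlrnuqpmunmmlqu
  sorted[10] = munmmlqumnrl$lllnlrnuqp
  sorted[11] = nlrnuqpmunmmlqumnrl$lll
  sorted[12] = nmmlqumnrl$lllnlrnuqpmu
  sorted[13] = nrl$lllnlrnuqpmunmmlqum
  sorted[14] = nuqpmunmmlqumnrl$lllnlr
  sorted[15] = pmunmmlqumnrl$lllnlrnuq
  sorted[16] = qpmunmmlqumnrl$lllnlrnu
  sorted[17] = qumnrl$lllnlrnuqpmunmml
  sorted[18] = rl$lllnlrnuqpmunmmlqumn
  sorted[19] = rnuqpmunmmlqumnrl$lllnl
  sorted[20] = umnrl$lllnlrnuqpmunmmlq
  sorted[21] = unmmlqumnrl$lllnlrnuqpm
  sorted[22] = uqpmunmmlqumnrl$lllnlrn
sorted[8] = mmlqumnrl$lllnlrnuqpmun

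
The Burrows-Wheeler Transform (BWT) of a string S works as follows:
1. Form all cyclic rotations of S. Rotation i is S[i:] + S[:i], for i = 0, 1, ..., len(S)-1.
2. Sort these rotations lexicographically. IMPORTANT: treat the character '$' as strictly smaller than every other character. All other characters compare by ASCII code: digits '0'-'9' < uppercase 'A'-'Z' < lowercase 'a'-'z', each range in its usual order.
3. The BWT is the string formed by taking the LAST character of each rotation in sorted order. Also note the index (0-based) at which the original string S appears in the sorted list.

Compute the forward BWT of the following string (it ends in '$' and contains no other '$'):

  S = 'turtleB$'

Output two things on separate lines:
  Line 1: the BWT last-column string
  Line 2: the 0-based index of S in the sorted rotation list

All 8 rotations (rotation i = S[i:]+S[:i]):
  rot[0] = turtleB$
  rot[1] = urtleB$t
  rot[2] = rtleB$tu
  rot[3] = tleB$tur
  rot[4] = leB$turt
  rot[5] = eB$turtl
  rot[6] = B$turtle
  rot[7] = $turtleB
Sorted (with $ < everything):
  sorted[0] = $turtleB  (last char: 'B')
  sorted[1] = B$turtle  (last char: 'e')
  sorted[2] = eB$turtl  (last char: 'l')
  sorted[3] = leB$turt  (last char: 't')
  sorted[4] = rtleB$tu  (last char: 'u')
  sorted[5] = tleB$tur  (last char: 'r')
  sorted[6] = turtleB$  (last char: '$')
  sorted[7] = urtleB$t  (last char: 't')
Last column: Beltur$t
Original string S is at sorted index 6

Answer: Beltur$t
6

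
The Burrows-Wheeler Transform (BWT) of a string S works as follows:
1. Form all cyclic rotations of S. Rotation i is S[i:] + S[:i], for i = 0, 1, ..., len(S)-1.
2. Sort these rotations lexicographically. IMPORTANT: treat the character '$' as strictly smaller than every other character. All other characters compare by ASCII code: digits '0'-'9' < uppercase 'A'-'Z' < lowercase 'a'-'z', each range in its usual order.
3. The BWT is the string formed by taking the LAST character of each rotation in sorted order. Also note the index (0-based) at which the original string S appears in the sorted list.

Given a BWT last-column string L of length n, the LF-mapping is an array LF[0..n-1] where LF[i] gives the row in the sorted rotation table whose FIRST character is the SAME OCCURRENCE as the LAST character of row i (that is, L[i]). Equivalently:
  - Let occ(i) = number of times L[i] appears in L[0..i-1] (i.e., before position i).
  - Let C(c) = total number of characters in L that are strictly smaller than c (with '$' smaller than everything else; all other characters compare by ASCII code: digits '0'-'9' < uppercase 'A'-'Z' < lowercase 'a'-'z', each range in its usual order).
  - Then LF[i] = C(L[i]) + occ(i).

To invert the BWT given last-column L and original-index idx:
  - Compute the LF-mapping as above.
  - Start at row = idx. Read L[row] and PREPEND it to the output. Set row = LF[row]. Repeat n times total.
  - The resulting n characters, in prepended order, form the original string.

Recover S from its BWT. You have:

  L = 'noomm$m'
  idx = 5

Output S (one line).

LF mapping: 4 5 6 1 2 0 3
Walk LF starting at row 5, prepending L[row]:
  step 1: row=5, L[5]='$', prepend. Next row=LF[5]=0
  step 2: row=0, L[0]='n', prepend. Next row=LF[0]=4
  step 3: row=4, L[4]='m', prepend. Next row=LF[4]=2
  step 4: row=2, L[2]='o', prepend. Next row=LF[2]=6
  step 5: row=6, L[6]='m', prepend. Next row=LF[6]=3
  step 6: row=3, L[3]='m', prepend. Next row=LF[3]=1
  step 7: row=1, L[1]='o', prepend. Next row=LF[1]=5
Reversed output: ommomn$

Answer: ommomn$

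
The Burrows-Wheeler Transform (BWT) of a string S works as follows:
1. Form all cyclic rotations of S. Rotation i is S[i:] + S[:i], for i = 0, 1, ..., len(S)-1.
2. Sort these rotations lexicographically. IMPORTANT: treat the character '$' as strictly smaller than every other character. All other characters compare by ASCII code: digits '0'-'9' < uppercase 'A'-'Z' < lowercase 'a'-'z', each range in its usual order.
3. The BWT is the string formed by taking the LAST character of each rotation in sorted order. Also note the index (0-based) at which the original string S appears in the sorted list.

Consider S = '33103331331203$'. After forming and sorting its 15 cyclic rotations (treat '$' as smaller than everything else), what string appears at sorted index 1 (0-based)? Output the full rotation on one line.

Answer: 03$331033313312

Derivation:
All 15 rotations (rotation i = S[i:]+S[:i]):
  rot[0] = 33103331331203$
  rot[1] = 3103331331203$3
  rot[2] = 103331331203$33
  rot[3] = 03331331203$331
  rot[4] = 3331331203$3310
  rot[5] = 331331203$33103
  rot[6] = 31331203$331033
  rot[7] = 1331203$3310333
  rot[8] = 331203$33103331
  rot[9] = 31203$331033313
  rot[10] = 1203$3310333133
  rot[11] = 203$33103331331
  rot[12] = 03$331033313312
  rot[13] = 3$3310333133120
  rot[14] = $33103331331203
Sorted (with $ < everything):
  sorted[0] = $33103331331203
  sorted[1] = 03$331033313312
  sorted[2] = 03331331203$331
  sorted[3] = 103331331203$33
  sorted[4] = 1203$3310333133
  sorted[5] = 1331203$3310333
  sorted[6] = 203$33103331331
  sorted[7] = 3$3310333133120
  sorted[8] = 3103331331203$3
  sorted[9] = 31203$331033313
  sorted[10] = 31331203$331033
  sorted[11] = 33103331331203$
  sorted[12] = 331203$33103331
  sorted[13] = 331331203$33103
  sorted[14] = 3331331203$3310
sorted[1] = 03$331033313312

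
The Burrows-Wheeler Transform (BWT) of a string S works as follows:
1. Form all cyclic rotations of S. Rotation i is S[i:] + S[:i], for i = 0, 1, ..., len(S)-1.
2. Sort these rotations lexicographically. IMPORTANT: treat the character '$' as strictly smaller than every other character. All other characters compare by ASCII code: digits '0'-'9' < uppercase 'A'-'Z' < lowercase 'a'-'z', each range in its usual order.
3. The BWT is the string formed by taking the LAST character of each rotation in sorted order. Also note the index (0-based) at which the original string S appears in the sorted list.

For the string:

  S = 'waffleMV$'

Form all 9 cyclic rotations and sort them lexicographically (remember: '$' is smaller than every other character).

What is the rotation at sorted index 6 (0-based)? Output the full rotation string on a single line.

All 9 rotations (rotation i = S[i:]+S[:i]):
  rot[0] = waffleMV$
  rot[1] = affleMV$w
  rot[2] = ffleMV$wa
  rot[3] = fleMV$waf
  rot[4] = leMV$waff
  rot[5] = eMV$waffl
  rot[6] = MV$waffle
  rot[7] = V$waffleM
  rot[8] = $waffleMV
Sorted (with $ < everything):
  sorted[0] = $waffleMV
  sorted[1] = MV$waffle
  sorted[2] = V$waffleM
  sorted[3] = affleMV$w
  sorted[4] = eMV$waffl
  sorted[5] = ffleMV$wa
  sorted[6] = fleMV$waf
  sorted[7] = leMV$waff
  sorted[8] = waffleMV$
sorted[6] = fleMV$waf

Answer: fleMV$waf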